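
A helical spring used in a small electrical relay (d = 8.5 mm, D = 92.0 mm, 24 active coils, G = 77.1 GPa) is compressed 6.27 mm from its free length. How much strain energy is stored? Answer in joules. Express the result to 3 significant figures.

0.0529 J

k = Gd⁴/(8D³N_a) = (77.1×10³)(8.5⁴)/(8·92.0³·24) = 2.6919 N/mm
U = ½kδ² = 0.5 × 2.6919 × 6.27² = 52.914 N·mm = 0.052914 J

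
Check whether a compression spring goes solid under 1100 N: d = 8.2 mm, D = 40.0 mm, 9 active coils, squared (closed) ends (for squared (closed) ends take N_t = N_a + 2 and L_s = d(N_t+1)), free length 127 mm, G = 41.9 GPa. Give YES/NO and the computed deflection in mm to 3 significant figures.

NO, δ = 26.8 mm

k = Gd⁴/(8D³N_a) = (41.9×10³)(8.2⁴)/(8·40.0³·9) = 41.111 N/mm
N_t = 11; L_s = 8.2·12 = 98.4 mm; δ_solid = L₀ − L_s = 127 − 98.4 = 28.6 mm
δ = F/k = 1100/41.111 = 26.757 mm
δ < δ_solid → spring does not go solid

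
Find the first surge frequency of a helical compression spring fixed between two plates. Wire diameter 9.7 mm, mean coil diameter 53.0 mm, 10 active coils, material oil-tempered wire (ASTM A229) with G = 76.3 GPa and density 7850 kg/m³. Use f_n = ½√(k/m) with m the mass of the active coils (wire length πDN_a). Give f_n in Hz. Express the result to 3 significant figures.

k = Gd⁴/(8D³N_a) = (76.3×10³)(9.7⁴)/(8·53.0³·10) = 56.714 N/mm = 56714 N/m
Wire length L = πDN_a = π·53.0·10 = 1665 mm
m = ρ·(πd²/4)·L = 7850 × 73.898×10⁻⁶ m² × 1.665 m = 0.96589 kg
f_n = ½√(k/m) = 0.5·√(56714/0.96589) = 0.5·√(58717) = 121.16 Hz

121 Hz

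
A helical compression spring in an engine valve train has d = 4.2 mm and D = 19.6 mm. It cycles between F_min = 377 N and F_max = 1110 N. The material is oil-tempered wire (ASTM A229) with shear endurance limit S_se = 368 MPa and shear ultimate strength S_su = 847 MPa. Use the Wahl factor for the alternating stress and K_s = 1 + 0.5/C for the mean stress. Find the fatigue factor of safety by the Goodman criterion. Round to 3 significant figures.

0.645

C = D/d = 19.6/4.2 = 4.6667; K_W = (4C−1)/(4C−4)+0.615/C = 1.3363; K_s = 1+0.5/C = 1.1071
F_a = (F_max−F_min)/2 = 366.5 N; F_m = (F_max+F_min)/2 = 743.5 N
τ_a = K_W·8F_aD/(πd³) = 1.3363 × 246.9 = 329.94 MPa
τ_m = K_s·8F_mD/(πd³) = 1.1071 × 500.87 = 554.54 MPa
Goodman: 1/n_f = τ_a/S_se + τ_m/S_su = 329.94/368 + 554.54/847 = 0.89658 + 0.65471 = 1.5513
n_f = 1/1.5513 = 0.6446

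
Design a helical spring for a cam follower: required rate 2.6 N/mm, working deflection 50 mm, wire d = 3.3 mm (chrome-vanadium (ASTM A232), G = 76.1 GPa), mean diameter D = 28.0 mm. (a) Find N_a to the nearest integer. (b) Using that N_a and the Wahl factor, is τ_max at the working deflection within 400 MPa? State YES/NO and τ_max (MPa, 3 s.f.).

N_a = Gd⁴/(8D³k) = (76.1×10³)(3.3⁴)/(8·28.0³·2.6) = 19.77 → N_a = 20
Actual rate k = Gd⁴/(8D³·20) = 2.5695 N/mm
Working load F = kδ = 2.5695·50 = 128.47 N
C = 28.0/3.3 = 8.4848; K_W = (4C−1)/(4C−4)+0.615/C = 1.1727
τ_max = K_W·8FD/(πd³) = 1.1727·254.9 = 298.92 MPa
τ_max ≤ 400 MPa → acceptable

(a) 20 coils; (b) YES, τ_max = 299 MPa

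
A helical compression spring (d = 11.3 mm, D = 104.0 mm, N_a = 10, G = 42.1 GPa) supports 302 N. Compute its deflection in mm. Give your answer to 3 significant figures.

k = Gd⁴/(8D³N_a) = (42.1×10³)(11.3⁴)/(8·104.0³·10) = 7.6279 N/mm
δ = F/k = 302 / 7.6279 = 39.591 mm

39.6 mm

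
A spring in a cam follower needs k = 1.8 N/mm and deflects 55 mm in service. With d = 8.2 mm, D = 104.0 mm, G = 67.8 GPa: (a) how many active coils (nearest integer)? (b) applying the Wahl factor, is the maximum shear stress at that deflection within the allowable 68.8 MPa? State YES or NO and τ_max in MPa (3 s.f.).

(a) 19 coils; (b) YES, τ_max = 52.7 MPa

N_a = Gd⁴/(8D³k) = (67.8×10³)(8.2⁴)/(8·104.0³·1.8) = 18.92 → N_a = 19
Actual rate k = Gd⁴/(8D³·19) = 1.7928 N/mm
Working load F = kδ = 1.7928·55 = 98.606 N
C = 104.0/8.2 = 12.6829; K_W = (4C−1)/(4C−4)+0.615/C = 1.1127
τ_max = K_W·8FD/(πd³) = 1.1127·47.363 = 52.7 MPa
τ_max ≤ 68.8 MPa → acceptable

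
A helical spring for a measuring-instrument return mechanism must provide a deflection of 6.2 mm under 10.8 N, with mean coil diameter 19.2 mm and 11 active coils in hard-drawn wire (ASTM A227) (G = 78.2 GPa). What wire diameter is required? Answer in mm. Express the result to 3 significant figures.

1.93 mm

Required rate k = F/δ = 10.8/6.2 = 1.7419 N/mm
d = (8D³N_a·k / G)^(1/4) = (8·19.2³·11·1.7419 / (78.2×10³))^0.25
  = (13.874)^0.25 = 1.9300 mm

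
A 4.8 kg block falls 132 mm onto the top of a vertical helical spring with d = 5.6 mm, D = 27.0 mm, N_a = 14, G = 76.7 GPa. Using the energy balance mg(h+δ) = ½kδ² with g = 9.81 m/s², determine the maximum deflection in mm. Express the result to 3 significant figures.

k = Gd⁴/(8D³N_a) = (76.7×10³)(5.6⁴)/(8·27.0³·14) = 34.217 N/mm
W = mg = 4.8 × 9.81 = 47.088 N
½kδ² − Wδ − Wh = 0 → δ = (W + √(W² + 2kWh))/k
δ = (47.088 + √(2217.3 + 425356))/34.217 = (47.088 + 653.89)/34.217 = 20.486 mm

20.5 mm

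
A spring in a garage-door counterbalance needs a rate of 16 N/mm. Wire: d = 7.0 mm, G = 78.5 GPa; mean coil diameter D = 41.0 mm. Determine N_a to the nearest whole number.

N_a = Gd⁴/(8D³k) = (78.5×10³ × 7.0⁴)/(8 × 41.0³ × 16)
    = 1.88478e+08 / 8.82189e+06 = 21.36 → 21 coils

21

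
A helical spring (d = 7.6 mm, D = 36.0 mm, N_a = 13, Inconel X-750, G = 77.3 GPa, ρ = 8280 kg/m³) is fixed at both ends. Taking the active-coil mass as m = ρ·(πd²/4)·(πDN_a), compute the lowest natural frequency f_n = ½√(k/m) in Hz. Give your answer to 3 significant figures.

k = Gd⁴/(8D³N_a) = (77.3×10³)(7.6⁴)/(8·36.0³·13) = 53.149 N/mm = 53149 N/m
Wire length L = πDN_a = π·36.0·13 = 1470.3 mm
m = ρ·(πd²/4)·L = 8280 × 45.365×10⁻⁶ m² × 1.4703 m = 0.55226 kg
f_n = ½√(k/m) = 0.5·√(53149/0.55226) = 0.5·√(96239) = 155.11 Hz

155 Hz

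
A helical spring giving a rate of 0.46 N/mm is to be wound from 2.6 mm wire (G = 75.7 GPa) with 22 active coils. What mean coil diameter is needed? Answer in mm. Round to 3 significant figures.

D = (Gd⁴/(8N_a·k))^(1/3) = (75.7×10³·2.6⁴/(8·22·0.46))^(1/3)
  = (42728.6)^(1/3) = 34.9601 mm

35.0 mm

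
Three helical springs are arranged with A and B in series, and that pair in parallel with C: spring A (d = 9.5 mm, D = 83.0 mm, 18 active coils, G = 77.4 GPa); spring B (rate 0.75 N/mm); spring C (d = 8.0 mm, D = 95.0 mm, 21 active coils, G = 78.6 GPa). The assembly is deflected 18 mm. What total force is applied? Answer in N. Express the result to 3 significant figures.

52.5 N

k_A = Gd⁴/(8D³N_a) = (77.4×10³)(9.5⁴)/(8·83.0³·18) = 7.6566 N/mm
k_C = Gd⁴/(8D³N_a) = (78.6×10³)(8.0⁴)/(8·95.0³·21) = 2.2351 N/mm
Springs A,B series: k_AB = 1/(1/7.6566+1/0.75) = 0.68309 N/mm; parallel with C: k_eq = 0.68309+2.2351 = 2.9182 N/mm
F = k_eq·δ = 2.9182·18 = 52.528 N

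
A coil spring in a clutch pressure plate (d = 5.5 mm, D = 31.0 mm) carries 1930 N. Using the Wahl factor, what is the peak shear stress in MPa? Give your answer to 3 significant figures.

1160 MPa

Spring index C = D/d = 31.0/5.5 = 5.6364
K_W = (4C−1)/(4C−4) + 0.615/C = 21.545/18.545 + 0.1091 = 1.2709
τ₀ = 8FD/(πd³) = 8·1930·31.0/(π·5.5³) = 478640/522.68 = 915.74 MPa
τ_max = K·τ₀ = 1.2709 × 915.74 = 1163.8 MPa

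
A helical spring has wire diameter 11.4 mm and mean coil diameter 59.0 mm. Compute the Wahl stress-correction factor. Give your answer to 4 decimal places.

C = D/d = 59.0/11.4 = 5.1754
K_W = (4C−1)/(4C−4) + 0.615/C = 19.702/16.702 + 0.1188 = 1.2985

1.2985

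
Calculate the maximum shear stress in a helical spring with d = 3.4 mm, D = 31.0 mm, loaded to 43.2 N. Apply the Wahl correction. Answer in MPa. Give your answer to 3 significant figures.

101 MPa

Spring index C = D/d = 31.0/3.4 = 9.1176
K_W = (4C−1)/(4C−4) + 0.615/C = 35.471/32.471 + 0.0675 = 1.1598
τ₀ = 8FD/(πd³) = 8·43.2·31.0/(π·3.4³) = 10713.6/123.48 = 86.766 MPa
τ_max = K·τ₀ = 1.1598 × 86.766 = 100.63 MPa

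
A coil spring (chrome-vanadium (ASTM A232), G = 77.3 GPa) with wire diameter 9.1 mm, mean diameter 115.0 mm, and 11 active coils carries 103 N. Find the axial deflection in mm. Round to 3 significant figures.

26.0 mm

k = Gd⁴/(8D³N_a) = (77.3×10³)(9.1⁴)/(8·115.0³·11) = 3.9607 N/mm
δ = F/k = 103 / 3.9607 = 26.006 mm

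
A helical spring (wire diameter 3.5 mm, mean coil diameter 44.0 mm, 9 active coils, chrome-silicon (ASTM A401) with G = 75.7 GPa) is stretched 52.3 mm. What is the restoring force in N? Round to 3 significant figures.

k = Gd⁴/(8D³N_a) = (75.7×10³)(3.5⁴)/(8·44.0³·9) = 1.8522 N/mm
F = k·δ = 1.8522 × 52.3 = 96.868 N

96.9 N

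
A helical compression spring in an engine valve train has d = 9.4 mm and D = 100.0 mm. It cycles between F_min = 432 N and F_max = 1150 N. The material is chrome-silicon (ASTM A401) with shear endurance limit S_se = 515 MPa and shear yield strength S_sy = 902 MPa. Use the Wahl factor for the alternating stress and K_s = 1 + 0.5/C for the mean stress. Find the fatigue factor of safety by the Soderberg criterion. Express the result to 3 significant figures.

C = D/d = 100.0/9.4 = 10.6383; K_W = (4C−1)/(4C−4)+0.615/C = 1.1356; K_s = 1+0.5/C = 1.0470
F_a = (F_max−F_min)/2 = 359 N; F_m = (F_max+F_min)/2 = 791 N
τ_a = K_W·8F_aD/(πd³) = 1.1356 × 110.07 = 124.99 MPa
τ_m = K_s·8F_mD/(πd³) = 1.0470 × 242.51 = 253.91 MPa
Soderberg: 1/n_f = τ_a/S_se + τ_m/S_sy = 124.99/515 + 253.91/902 = 0.24270 + 0.28150 = 0.5242
n_f = 1/0.5242 = 1.908

1.91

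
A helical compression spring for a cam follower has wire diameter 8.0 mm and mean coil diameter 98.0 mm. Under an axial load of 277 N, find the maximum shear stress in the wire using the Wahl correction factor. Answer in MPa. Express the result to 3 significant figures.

151 MPa

Spring index C = D/d = 98.0/8.0 = 12.2500
K_W = (4C−1)/(4C−4) + 0.615/C = 48.000/45.000 + 0.0502 = 1.1169
τ₀ = 8FD/(πd³) = 8·277·98.0/(π·8.0³) = 217168/1608.5 = 135.01 MPa
τ_max = K·τ₀ = 1.1169 × 135.01 = 150.79 MPa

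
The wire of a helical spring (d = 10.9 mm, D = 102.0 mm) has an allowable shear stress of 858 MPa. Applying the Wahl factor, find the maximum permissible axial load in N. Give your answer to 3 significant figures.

3700 N

C = D/d = 102.0/10.9 = 9.3578
K_W = (4C−1)/(4C−4) + 0.615/C = 36.431/33.431 + 0.0657 = 1.1555
τ_max = K·8FD/(πd³) → F_max = τ_allow·πd³/(8DK)
F_max = 858·π·10.9³/(8·102.0·1.1555) = 3.4907e+06/942.85 = 3702.3 N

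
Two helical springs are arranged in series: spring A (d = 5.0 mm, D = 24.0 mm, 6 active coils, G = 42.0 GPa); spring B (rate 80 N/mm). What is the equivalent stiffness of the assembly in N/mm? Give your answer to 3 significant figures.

26.5 N/mm

k_A = Gd⁴/(8D³N_a) = (42.0×10³)(5.0⁴)/(8·24.0³·6) = 39.56 N/mm
Series: 1/k_eq = 1/39.56 + 1/80 = 0.037778; k_eq = 26.47 N/mm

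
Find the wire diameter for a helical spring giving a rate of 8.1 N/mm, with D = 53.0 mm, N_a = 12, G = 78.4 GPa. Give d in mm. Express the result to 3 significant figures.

6.20 mm

d = (8D³N_a·k / G)^(1/4) = (8·53.0³·12·8.1 / (78.4×10³))^0.25
  = (1476.6)^0.25 = 6.1989 mm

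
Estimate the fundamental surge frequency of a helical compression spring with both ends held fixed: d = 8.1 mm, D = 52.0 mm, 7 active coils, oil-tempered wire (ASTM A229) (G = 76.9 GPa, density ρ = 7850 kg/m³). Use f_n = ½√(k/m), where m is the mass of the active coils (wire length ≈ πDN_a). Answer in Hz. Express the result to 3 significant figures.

151 Hz

k = Gd⁴/(8D³N_a) = (76.9×10³)(8.1⁴)/(8·52.0³·7) = 42.041 N/mm = 42041 N/m
Wire length L = πDN_a = π·52.0·7 = 1143.5 mm
m = ρ·(πd²/4)·L = 7850 × 51.53×10⁻⁶ m² × 1.1435 m = 0.46257 kg
f_n = ½√(k/m) = 0.5·√(42041/0.46257) = 0.5·√(90884) = 150.73 Hz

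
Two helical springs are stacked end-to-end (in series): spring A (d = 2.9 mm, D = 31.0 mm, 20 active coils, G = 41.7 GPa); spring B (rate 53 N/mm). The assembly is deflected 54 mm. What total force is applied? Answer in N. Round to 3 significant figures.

k_A = Gd⁴/(8D³N_a) = (41.7×10³)(2.9⁴)/(8·31.0³·20) = 0.61876 N/mm
Series: 1/k_eq = 1/0.61876 + 1/53 = 1.635; k_eq = 0.61162 N/mm
F = k_eq·δ = 0.61162·54 = 33.028 N

33.0 N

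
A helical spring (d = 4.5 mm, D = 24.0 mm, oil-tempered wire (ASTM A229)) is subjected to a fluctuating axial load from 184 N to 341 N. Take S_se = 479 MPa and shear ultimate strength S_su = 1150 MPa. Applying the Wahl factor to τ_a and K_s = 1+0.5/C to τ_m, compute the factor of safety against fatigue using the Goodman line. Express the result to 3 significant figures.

C = D/d = 24.0/4.5 = 5.3333; K_W = (4C−1)/(4C−4)+0.615/C = 1.2884; K_s = 1+0.5/C = 1.0938
F_a = (F_max−F_min)/2 = 78.5 N; F_m = (F_max+F_min)/2 = 262.5 N
τ_a = K_W·8F_aD/(πd³) = 1.2884 × 52.648 = 67.831 MPa
τ_m = K_s·8F_mD/(πd³) = 1.0938 × 176.05 = 192.56 MPa
Goodman: 1/n_f = τ_a/S_se + τ_m/S_su = 67.831/479 + 192.56/1150 = 0.14161 + 0.16744 = 0.30905
n_f = 1/0.30905 = 3.236

3.24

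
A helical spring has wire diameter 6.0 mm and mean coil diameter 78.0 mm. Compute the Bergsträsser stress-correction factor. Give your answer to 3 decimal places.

C = D/d = 78.0/6.0 = 13.0000
K_B = (4C+2)/(4C−3) = 54.000/49.000 = 1.1020

1.102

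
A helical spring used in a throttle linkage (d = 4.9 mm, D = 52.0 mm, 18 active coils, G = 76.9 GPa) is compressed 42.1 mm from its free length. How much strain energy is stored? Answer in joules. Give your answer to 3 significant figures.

k = Gd⁴/(8D³N_a) = (76.9×10³)(4.9⁴)/(8·52.0³·18) = 2.1895 N/mm
U = ½kδ² = 0.5 × 2.1895 × 42.1² = 1940.3 N·mm = 1.9403 J

1.94 J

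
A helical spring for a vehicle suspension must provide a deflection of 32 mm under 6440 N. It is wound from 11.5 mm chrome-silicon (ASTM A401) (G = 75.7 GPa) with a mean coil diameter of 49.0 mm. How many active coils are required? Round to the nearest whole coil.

Required rate k = F/δ = 6440/32 = 201.25 N/mm
N_a = Gd⁴/(8D³k) = (75.7×10³ × 11.5⁴)/(8 × 49.0³ × 201.25)
    = 1.324e+09 / 1.89415e+08 = 6.99 → 7 coils

7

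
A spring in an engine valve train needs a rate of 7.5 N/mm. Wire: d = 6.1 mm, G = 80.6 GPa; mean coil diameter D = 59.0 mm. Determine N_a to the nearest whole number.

N_a = Gd⁴/(8D³k) = (80.6×10³ × 6.1⁴)/(8 × 59.0³ × 7.5)
    = 1.11597e+08 / 1.23227e+07 = 9.056 → 9 coils

9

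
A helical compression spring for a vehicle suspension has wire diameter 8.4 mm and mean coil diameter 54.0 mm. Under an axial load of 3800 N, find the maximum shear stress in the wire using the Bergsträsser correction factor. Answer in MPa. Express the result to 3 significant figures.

Spring index C = D/d = 54.0/8.4 = 6.4286
K_B = (4C+2)/(4C−3) = 27.714/22.714 = 1.2201
τ₀ = 8FD/(πd³) = 8·3800·54.0/(π·8.4³) = 1.6416e+06/1862 = 881.62 MPa
τ_max = K·τ₀ = 1.2201 × 881.62 = 1075.7 MPa

1080 MPa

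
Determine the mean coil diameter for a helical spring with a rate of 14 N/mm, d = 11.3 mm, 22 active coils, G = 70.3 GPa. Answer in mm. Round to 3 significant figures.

D = (Gd⁴/(8N_a·k))^(1/3) = (70.3×10³·11.3⁴/(8·22·14))^(1/3)
  = (465188)^(1/3) = 77.4835 mm

77.5 mm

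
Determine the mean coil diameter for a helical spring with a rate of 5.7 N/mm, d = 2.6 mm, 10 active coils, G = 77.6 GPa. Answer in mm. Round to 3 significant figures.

D = (Gd⁴/(8N_a·k))^(1/3) = (77.6×10³·2.6⁴/(8·10·5.7))^(1/3)
  = (7776.61)^(1/3) = 19.8121 mm

19.8 mm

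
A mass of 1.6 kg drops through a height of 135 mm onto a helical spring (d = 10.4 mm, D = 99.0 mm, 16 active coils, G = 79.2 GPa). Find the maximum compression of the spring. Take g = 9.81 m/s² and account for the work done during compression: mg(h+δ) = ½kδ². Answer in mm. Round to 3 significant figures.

k = Gd⁴/(8D³N_a) = (79.2×10³)(10.4⁴)/(8·99.0³·16) = 7.4601 N/mm
W = mg = 1.6 × 9.81 = 15.696 N
½kδ² − Wδ − Wh = 0 → δ = (W + √(W² + 2kWh))/k
δ = (15.696 + √(246.36 + 31615.2))/7.4601 = (15.696 + 178.5)/7.4601 = 26.031 mm

26.0 mm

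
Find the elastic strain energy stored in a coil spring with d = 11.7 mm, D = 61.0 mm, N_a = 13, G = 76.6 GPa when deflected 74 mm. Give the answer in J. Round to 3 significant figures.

166 J

k = Gd⁴/(8D³N_a) = (76.6×10³)(11.7⁴)/(8·61.0³·13) = 60.806 N/mm
U = ½kδ² = 0.5 × 60.806 × 74² = 1.6649e+05 N·mm = 166.49 J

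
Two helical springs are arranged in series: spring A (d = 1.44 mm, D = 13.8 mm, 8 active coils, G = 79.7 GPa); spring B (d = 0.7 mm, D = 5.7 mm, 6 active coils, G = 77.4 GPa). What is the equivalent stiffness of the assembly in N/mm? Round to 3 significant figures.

k_A = Gd⁴/(8D³N_a) = (79.7×10³)(1.44⁴)/(8·13.8³·8) = 2.0375 N/mm
k_B = Gd⁴/(8D³N_a) = (77.4×10³)(0.7⁴)/(8·5.7³·6) = 2.0906 N/mm
Series: 1/k_eq = 1/2.0375 + 1/2.0906 = 0.96914; k_eq = 1.0318 N/mm

1.03 N/mm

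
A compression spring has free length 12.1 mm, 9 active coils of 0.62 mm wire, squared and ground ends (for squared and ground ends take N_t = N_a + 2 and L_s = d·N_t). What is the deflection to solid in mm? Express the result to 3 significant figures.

N_t = 11; L_s = 0.62·11 = 6.82 mm
δ_solid = L₀ − L_s = 12.1 − 6.82 = 5.28 mm

5.28 mm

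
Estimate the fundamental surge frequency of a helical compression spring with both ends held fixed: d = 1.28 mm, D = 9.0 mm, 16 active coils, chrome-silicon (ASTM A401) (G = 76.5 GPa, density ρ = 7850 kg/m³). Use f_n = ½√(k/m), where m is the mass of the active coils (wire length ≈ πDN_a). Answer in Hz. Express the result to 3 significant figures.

k = Gd⁴/(8D³N_a) = (76.5×10³)(1.28⁴)/(8·9.0³·16) = 2.2007 N/mm = 2200.7 N/m
Wire length L = πDN_a = π·9.0·16 = 452.39 mm
m = ρ·(πd²/4)·L = 7850 × 1.2868×10⁻⁶ m² × 0.45239 m = 0.0045697 kg
f_n = ½√(k/m) = 0.5·√(2200.7/0.0045697) = 0.5·√(4.8158e+05) = 346.98 Hz

347 Hz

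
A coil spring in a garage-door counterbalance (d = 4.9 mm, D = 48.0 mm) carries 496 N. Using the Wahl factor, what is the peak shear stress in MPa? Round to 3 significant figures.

Spring index C = D/d = 48.0/4.9 = 9.7959
K_W = (4C−1)/(4C−4) + 0.615/C = 38.184/35.184 + 0.0628 = 1.1480
τ₀ = 8FD/(πd³) = 8·496·48.0/(π·4.9³) = 190464/369.61 = 515.32 MPa
τ_max = K·τ₀ = 1.1480 × 515.32 = 591.61 MPa

592 MPa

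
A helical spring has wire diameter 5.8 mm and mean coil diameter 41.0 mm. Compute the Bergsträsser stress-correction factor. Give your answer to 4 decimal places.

C = D/d = 41.0/5.8 = 7.0690
K_B = (4C+2)/(4C−3) = 30.276/25.276 = 1.1978

1.1978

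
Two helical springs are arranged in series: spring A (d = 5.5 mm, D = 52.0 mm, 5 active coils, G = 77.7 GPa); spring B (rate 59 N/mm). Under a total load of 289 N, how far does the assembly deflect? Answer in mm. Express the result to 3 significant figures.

k_A = Gd⁴/(8D³N_a) = (77.7×10³)(5.5⁴)/(8·52.0³·5) = 12.642 N/mm
Series: 1/k_eq = 1/12.642 + 1/59 = 0.096053; k_eq = 10.411 N/mm
δ = F/k_eq = 289/10.411 = 27.759 mm

27.8 mm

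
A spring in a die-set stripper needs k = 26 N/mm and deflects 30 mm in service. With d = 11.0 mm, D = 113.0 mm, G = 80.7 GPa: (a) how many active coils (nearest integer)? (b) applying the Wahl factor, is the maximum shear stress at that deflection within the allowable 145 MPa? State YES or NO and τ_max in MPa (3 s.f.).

N_a = Gd⁴/(8D³k) = (80.7×10³)(11.0⁴)/(8·113.0³·26) = 3.937 → N_a = 4
Actual rate k = Gd⁴/(8D³·4) = 25.589 N/mm
Working load F = kδ = 25.589·30 = 767.68 N
C = 113.0/11.0 = 10.2727; K_W = (4C−1)/(4C−4)+0.615/C = 1.1407
τ_max = K_W·8FD/(πd³) = 1.1407·165.97 = 189.33 MPa
τ_max > 145 MPa → exceeds allowable

(a) 4 coils; (b) NO, τ_max = 189 MPa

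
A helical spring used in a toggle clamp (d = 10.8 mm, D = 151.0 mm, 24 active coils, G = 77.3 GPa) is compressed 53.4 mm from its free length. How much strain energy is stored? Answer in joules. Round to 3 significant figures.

k = Gd⁴/(8D³N_a) = (77.3×10³)(10.8⁴)/(8·151.0³·24) = 1.5909 N/mm
U = ½kδ² = 0.5 × 1.5909 × 53.4² = 2268.3 N·mm = 2.2683 J

2.27 J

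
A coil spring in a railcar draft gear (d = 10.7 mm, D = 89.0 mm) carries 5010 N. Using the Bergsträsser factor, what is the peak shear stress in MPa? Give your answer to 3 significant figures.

1080 MPa

Spring index C = D/d = 89.0/10.7 = 8.3178
K_B = (4C+2)/(4C−3) = 35.271/30.271 = 1.1652
τ₀ = 8FD/(πd³) = 8·5010·89.0/(π·10.7³) = 3.56712e+06/3848.6 = 926.87 MPa
τ_max = K·τ₀ = 1.1652 × 926.87 = 1080 MPa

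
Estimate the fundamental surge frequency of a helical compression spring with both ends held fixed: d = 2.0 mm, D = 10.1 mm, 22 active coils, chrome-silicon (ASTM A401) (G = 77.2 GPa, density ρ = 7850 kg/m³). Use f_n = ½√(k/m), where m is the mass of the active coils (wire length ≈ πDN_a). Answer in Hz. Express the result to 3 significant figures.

315 Hz

k = Gd⁴/(8D³N_a) = (77.2×10³)(2.0⁴)/(8·10.1³·22) = 6.8118 N/mm = 6811.8 N/m
Wire length L = πDN_a = π·10.1·22 = 698.06 mm
m = ρ·(πd²/4)·L = 7850 × 3.1416×10⁻⁶ m² × 0.69806 m = 0.017215 kg
f_n = ½√(k/m) = 0.5·√(6811.8/0.017215) = 0.5·√(3.9568e+05) = 314.52 Hz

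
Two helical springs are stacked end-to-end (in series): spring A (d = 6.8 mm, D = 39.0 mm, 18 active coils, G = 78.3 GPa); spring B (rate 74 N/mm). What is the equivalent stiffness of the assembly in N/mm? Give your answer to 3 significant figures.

k_A = Gd⁴/(8D³N_a) = (78.3×10³)(6.8⁴)/(8·39.0³·18) = 19.599 N/mm
Series: 1/k_eq = 1/19.599 + 1/74 = 0.064536; k_eq = 15.495 N/mm

15.5 N/mm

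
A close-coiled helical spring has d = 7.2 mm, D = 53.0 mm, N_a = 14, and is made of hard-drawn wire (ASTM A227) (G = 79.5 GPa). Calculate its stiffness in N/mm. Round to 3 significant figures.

k = Gd⁴/(8D³N_a) = (79.5×10³ × 7.2⁴) / (8 × 53.0³ × 14)
  = 2.13647e+08 / 1.66742e+07 = 12.813 N/mm

12.8 N/mm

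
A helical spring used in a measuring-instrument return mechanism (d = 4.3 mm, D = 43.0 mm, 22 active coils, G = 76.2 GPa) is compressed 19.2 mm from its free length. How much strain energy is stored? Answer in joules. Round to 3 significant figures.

0.343 J

k = Gd⁴/(8D³N_a) = (76.2×10³)(4.3⁴)/(8·43.0³·22) = 1.8617 N/mm
U = ½kδ² = 0.5 × 1.8617 × 19.2² = 343.15 N·mm = 0.34315 J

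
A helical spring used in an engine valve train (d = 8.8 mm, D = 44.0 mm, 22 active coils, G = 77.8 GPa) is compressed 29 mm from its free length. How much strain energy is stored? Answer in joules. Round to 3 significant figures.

k = Gd⁴/(8D³N_a) = (77.8×10³)(8.8⁴)/(8·44.0³·22) = 31.12 N/mm
U = ½kδ² = 0.5 × 31.12 × 29² = 13086 N·mm = 13.086 J

13.1 J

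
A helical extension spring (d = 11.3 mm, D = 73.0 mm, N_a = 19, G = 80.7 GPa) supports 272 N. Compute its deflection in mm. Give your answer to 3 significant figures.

12.2 mm

k = Gd⁴/(8D³N_a) = (80.7×10³)(11.3⁴)/(8·73.0³·19) = 22.252 N/mm
δ = F/k = 272 / 22.252 = 12.223 mm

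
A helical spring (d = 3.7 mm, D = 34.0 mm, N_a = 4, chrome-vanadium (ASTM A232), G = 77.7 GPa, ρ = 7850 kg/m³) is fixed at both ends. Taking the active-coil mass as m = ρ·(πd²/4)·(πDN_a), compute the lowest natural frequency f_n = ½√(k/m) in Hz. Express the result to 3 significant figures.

k = Gd⁴/(8D³N_a) = (77.7×10³)(3.7⁴)/(8·34.0³·4) = 11.578 N/mm = 11578 N/m
Wire length L = πDN_a = π·34.0·4 = 427.26 mm
m = ρ·(πd²/4)·L = 7850 × 10.752×10⁻⁶ m² × 0.42726 m = 0.036062 kg
f_n = ½√(k/m) = 0.5·√(11578/0.036062) = 0.5·√(3.2106e+05) = 283.31 Hz

283 Hz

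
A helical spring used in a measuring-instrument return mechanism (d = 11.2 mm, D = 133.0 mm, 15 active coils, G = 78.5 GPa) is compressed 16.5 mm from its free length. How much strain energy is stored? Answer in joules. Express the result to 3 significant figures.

k = Gd⁴/(8D³N_a) = (78.5×10³)(11.2⁴)/(8·133.0³·15) = 4.3753 N/mm
U = ½kδ² = 0.5 × 4.3753 × 16.5² = 595.58 N·mm = 0.59558 J

0.596 J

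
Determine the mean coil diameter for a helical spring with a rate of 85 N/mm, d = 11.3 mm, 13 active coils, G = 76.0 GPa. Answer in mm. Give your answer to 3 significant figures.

51.9 mm

D = (Gd⁴/(8N_a·k))^(1/3) = (76.0×10³·11.3⁴/(8·13·85))^(1/3)
  = (140176)^(1/3) = 51.9467 mm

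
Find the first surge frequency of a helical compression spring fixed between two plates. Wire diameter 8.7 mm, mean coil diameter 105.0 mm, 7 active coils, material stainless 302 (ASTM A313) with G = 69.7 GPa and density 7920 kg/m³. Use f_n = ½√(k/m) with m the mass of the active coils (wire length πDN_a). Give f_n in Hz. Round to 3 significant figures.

37.6 Hz

k = Gd⁴/(8D³N_a) = (69.7×10³)(8.7⁴)/(8·105.0³·7) = 6.1596 N/mm = 6159.6 N/m
Wire length L = πDN_a = π·105.0·7 = 2309.1 mm
m = ρ·(πd²/4)·L = 7920 × 59.447×10⁻⁶ m² × 2.3091 m = 1.0872 kg
f_n = ½√(k/m) = 0.5·√(6159.6/1.0872) = 0.5·√(5665.8) = 37.636 Hz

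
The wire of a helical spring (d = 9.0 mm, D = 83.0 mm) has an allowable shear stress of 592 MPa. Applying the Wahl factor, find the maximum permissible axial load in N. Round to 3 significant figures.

1760 N

C = D/d = 83.0/9.0 = 9.2222
K_W = (4C−1)/(4C−4) + 0.615/C = 35.889/32.889 + 0.0667 = 1.1579
τ_max = K·8FD/(πd³) → F_max = τ_allow·πd³/(8DK)
F_max = 592·π·9.0³/(8·83.0·1.1579) = 1.3558e+06/768.85 = 1763.4 N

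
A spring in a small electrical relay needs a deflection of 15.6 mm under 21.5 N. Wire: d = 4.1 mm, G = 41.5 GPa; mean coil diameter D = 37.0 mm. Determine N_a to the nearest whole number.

Required rate k = F/δ = 21.5/15.6 = 1.3782 N/mm
N_a = Gd⁴/(8D³k) = (41.5×10³ × 4.1⁴)/(8 × 37.0³ × 1.3782)
    = 1.17269e+07 / 558482 = 21 → 21 coils

21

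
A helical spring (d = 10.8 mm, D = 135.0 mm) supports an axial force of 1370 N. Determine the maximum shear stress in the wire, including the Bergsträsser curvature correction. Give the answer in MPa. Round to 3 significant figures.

Spring index C = D/d = 135.0/10.8 = 12.5000
K_B = (4C+2)/(4C−3) = 52.000/47.000 = 1.1064
τ₀ = 8FD/(πd³) = 8·1370·135.0/(π·10.8³) = 1.4796e+06/3957.5 = 373.87 MPa
τ_max = K·τ₀ = 1.1064 × 373.87 = 413.65 MPa

414 MPa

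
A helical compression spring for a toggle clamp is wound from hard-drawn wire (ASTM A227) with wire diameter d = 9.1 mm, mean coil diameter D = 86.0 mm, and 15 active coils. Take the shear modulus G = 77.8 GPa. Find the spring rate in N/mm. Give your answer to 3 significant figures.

k = Gd⁴/(8D³N_a) = (77.8×10³ × 9.1⁴) / (8 × 86.0³ × 15)
  = 5.33513e+08 / 7.63267e+07 = 6.9899 N/mm

6.99 N/mm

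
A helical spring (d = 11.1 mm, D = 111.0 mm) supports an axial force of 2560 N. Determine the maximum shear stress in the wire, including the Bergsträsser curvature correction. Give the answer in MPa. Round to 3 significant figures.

Spring index C = D/d = 111.0/11.1 = 10.0000
K_B = (4C+2)/(4C−3) = 42.000/37.000 = 1.1351
τ₀ = 8FD/(πd³) = 8·2560·111.0/(π·11.1³) = 2.27328e+06/4296.5 = 529.1 MPa
τ_max = K·τ₀ = 1.1351 × 529.1 = 600.59 MPa

601 MPa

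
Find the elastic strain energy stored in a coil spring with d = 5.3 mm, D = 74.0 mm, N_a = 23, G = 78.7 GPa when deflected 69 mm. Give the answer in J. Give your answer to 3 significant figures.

k = Gd⁴/(8D³N_a) = (78.7×10³)(5.3⁴)/(8·74.0³·23) = 0.83285 N/mm
U = ½kδ² = 0.5 × 0.83285 × 69² = 1982.6 N·mm = 1.9826 J

1.98 J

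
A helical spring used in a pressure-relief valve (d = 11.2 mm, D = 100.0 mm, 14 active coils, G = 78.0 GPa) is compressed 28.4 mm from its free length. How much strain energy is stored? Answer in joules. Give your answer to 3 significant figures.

k = Gd⁴/(8D³N_a) = (78.0×10³)(11.2⁴)/(8·100.0³·14) = 10.958 N/mm
U = ½kδ² = 0.5 × 10.958 × 28.4² = 4419.3 N·mm = 4.4193 J

4.42 J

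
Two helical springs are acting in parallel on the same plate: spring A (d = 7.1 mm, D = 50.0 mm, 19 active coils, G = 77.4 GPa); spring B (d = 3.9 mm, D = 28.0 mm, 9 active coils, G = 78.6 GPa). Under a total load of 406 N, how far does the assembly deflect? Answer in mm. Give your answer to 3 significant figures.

k_A = Gd⁴/(8D³N_a) = (77.4×10³)(7.1⁴)/(8·50.0³·19) = 10.352 N/mm
k_B = Gd⁴/(8D³N_a) = (78.6×10³)(3.9⁴)/(8·28.0³·9) = 11.505 N/mm
Parallel: k_eq = 10.352 + 11.505 = 21.857 N/mm
δ = F/k_eq = 406/21.857 = 18.576 mm

18.6 mm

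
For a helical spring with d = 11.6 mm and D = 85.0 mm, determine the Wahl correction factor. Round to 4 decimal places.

1.2025

C = D/d = 85.0/11.6 = 7.3276
K_W = (4C−1)/(4C−4) + 0.615/C = 28.310/25.310 + 0.0839 = 1.2025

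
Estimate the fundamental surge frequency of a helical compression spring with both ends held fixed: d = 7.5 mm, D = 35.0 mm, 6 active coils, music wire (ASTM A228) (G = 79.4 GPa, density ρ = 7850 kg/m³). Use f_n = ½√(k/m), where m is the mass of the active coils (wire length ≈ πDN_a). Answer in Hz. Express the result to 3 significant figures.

365 Hz

k = Gd⁴/(8D³N_a) = (79.4×10³)(7.5⁴)/(8·35.0³·6) = 122.07 N/mm = 1.2207e+05 N/m
Wire length L = πDN_a = π·35.0·6 = 659.73 mm
m = ρ·(πd²/4)·L = 7850 × 44.179×10⁻⁶ m² × 0.65973 m = 0.2288 kg
f_n = ½√(k/m) = 0.5·√(1.2207e+05/0.2288) = 0.5·√(5.3354e+05) = 365.22 Hz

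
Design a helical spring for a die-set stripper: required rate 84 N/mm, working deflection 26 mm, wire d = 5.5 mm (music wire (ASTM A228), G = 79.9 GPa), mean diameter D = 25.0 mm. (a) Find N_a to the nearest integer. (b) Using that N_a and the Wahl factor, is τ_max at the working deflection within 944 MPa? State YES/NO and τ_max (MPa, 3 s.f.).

(a) 7 coils; (b) NO, τ_max = 1120 MPa

N_a = Gd⁴/(8D³k) = (79.9×10³)(5.5⁴)/(8·25.0³·84) = 6.963 → N_a = 7
Actual rate k = Gd⁴/(8D³·7) = 83.558 N/mm
Working load F = kδ = 83.558·26 = 2172.5 N
C = 25.0/5.5 = 4.5455; K_W = (4C−1)/(4C−4)+0.615/C = 1.3468
τ_max = K_W·8FD/(πd³) = 1.3468·831.29 = 1119.6 MPa
τ_max > 944 MPa → exceeds allowable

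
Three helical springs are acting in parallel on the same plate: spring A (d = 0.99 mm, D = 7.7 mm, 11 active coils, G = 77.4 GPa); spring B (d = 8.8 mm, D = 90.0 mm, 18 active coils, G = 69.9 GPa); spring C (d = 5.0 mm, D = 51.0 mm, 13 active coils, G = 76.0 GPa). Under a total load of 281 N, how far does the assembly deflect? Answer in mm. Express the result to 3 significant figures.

k_A = Gd⁴/(8D³N_a) = (77.4×10³)(0.99⁴)/(8·7.7³·11) = 1.8507 N/mm
k_B = Gd⁴/(8D³N_a) = (69.9×10³)(8.8⁴)/(8·90.0³·18) = 3.9932 N/mm
k_C = Gd⁴/(8D³N_a) = (76.0×10³)(5.0⁴)/(8·51.0³·13) = 3.4431 N/mm
Parallel: k_eq = 1.8507 + 3.9932 + 3.4431 = 9.2869 N/mm
δ = F/k_eq = 281/9.2869 = 30.258 mm

30.3 mm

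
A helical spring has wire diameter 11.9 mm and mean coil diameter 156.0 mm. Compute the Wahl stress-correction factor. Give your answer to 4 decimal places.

1.1088

C = D/d = 156.0/11.9 = 13.1092
K_W = (4C−1)/(4C−4) + 0.615/C = 51.437/48.437 + 0.0469 = 1.1088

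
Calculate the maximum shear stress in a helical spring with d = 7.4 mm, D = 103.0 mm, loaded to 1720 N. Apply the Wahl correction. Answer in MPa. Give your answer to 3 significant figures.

Spring index C = D/d = 103.0/7.4 = 13.9189
K_W = (4C−1)/(4C−4) + 0.615/C = 54.676/51.676 + 0.0442 = 1.1022
τ₀ = 8FD/(πd³) = 8·1720·103.0/(π·7.4³) = 1.41728e+06/1273 = 1113.3 MPa
τ_max = K·τ₀ = 1.1022 × 1113.3 = 1227.1 MPa

1230 MPa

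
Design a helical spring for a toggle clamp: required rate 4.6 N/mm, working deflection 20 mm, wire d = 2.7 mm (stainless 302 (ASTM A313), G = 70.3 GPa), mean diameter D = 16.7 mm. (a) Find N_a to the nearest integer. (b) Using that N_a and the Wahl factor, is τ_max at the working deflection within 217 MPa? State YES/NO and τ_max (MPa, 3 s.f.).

(a) 22 coils; (b) NO, τ_max = 245 MPa

N_a = Gd⁴/(8D³k) = (70.3×10³)(2.7⁴)/(8·16.7³·4.6) = 21.8 → N_a = 22
Actual rate k = Gd⁴/(8D³·22) = 4.5577 N/mm
Working load F = kδ = 4.5577·20 = 91.155 N
C = 16.7/2.7 = 6.1852; K_W = (4C−1)/(4C−4)+0.615/C = 1.2441
τ_max = K_W·8FD/(πd³) = 1.2441·196.94 = 245.01 MPa
τ_max > 217 MPa → exceeds allowable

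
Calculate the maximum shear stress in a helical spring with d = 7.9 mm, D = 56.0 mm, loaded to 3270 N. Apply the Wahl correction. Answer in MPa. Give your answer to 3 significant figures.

Spring index C = D/d = 56.0/7.9 = 7.0886
K_W = (4C−1)/(4C−4) + 0.615/C = 27.354/24.354 + 0.0868 = 1.2099
τ₀ = 8FD/(πd³) = 8·3270·56.0/(π·7.9³) = 1.46496e+06/1548.9 = 945.79 MPa
τ_max = K·τ₀ = 1.2099 × 945.79 = 1144.3 MPa

1140 MPa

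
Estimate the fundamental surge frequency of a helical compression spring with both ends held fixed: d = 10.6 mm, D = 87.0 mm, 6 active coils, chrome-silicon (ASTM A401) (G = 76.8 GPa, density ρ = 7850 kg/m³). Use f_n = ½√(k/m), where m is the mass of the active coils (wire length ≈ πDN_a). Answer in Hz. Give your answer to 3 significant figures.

82.2 Hz

k = Gd⁴/(8D³N_a) = (76.8×10³)(10.6⁴)/(8·87.0³·6) = 30.675 N/mm = 30675 N/m
Wire length L = πDN_a = π·87.0·6 = 1639.9 mm
m = ρ·(πd²/4)·L = 7850 × 88.247×10⁻⁶ m² × 1.6399 m = 1.136 kg
f_n = ½√(k/m) = 0.5·√(30675/1.136) = 0.5·√(27002) = 82.161 Hz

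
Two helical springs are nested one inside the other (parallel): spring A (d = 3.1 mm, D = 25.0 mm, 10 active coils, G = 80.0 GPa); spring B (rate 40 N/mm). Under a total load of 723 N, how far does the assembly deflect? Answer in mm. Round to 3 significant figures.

15.7 mm

k_A = Gd⁴/(8D³N_a) = (80.0×10³)(3.1⁴)/(8·25.0³·10) = 5.9105 N/mm
Parallel: k_eq = 5.9105 + 40 = 45.911 N/mm
δ = F/k_eq = 723/45.911 = 15.748 mm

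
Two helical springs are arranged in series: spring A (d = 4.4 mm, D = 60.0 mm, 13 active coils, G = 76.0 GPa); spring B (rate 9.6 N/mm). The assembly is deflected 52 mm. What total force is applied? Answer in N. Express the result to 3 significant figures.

k_A = Gd⁴/(8D³N_a) = (76.0×10³)(4.4⁴)/(8·60.0³·13) = 1.2681 N/mm
Series: 1/k_eq = 1/1.2681 + 1/9.6 = 0.89278; k_eq = 1.1201 N/mm
F = k_eq·δ = 1.1201·52 = 58.245 N

58.2 N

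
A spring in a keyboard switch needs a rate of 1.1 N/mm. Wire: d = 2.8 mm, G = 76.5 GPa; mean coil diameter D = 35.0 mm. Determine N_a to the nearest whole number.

N_a = Gd⁴/(8D³k) = (76.5×10³ × 2.8⁴)/(8 × 35.0³ × 1.1)
    = 4.70212e+06 / 377300 = 12.46 → 12 coils

12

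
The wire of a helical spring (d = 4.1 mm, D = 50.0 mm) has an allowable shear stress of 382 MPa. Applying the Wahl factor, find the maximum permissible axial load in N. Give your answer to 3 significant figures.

185 N

C = D/d = 50.0/4.1 = 12.1951
K_W = (4C−1)/(4C−4) + 0.615/C = 47.780/44.780 + 0.0504 = 1.1174
τ_max = K·8FD/(πd³) → F_max = τ_allow·πd³/(8DK)
F_max = 382·π·4.1³/(8·50.0·1.1174) = 82711/446.97 = 185.05 N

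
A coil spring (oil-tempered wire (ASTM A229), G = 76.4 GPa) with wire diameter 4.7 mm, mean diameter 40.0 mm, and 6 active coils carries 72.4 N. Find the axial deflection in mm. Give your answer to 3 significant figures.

5.97 mm

k = Gd⁴/(8D³N_a) = (76.4×10³)(4.7⁴)/(8·40.0³·6) = 12.136 N/mm
δ = F/k = 72.4 / 12.136 = 5.9659 mm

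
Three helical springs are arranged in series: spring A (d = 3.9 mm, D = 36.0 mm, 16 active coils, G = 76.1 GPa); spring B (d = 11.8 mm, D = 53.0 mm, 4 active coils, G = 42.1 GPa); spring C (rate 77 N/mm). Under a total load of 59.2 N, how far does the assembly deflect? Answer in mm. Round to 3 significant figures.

k_A = Gd⁴/(8D³N_a) = (76.1×10³)(3.9⁴)/(8·36.0³·16) = 2.948 N/mm
k_B = Gd⁴/(8D³N_a) = (42.1×10³)(11.8⁴)/(8·53.0³·4) = 171.33 N/mm
Series: 1/k_eq = 1/2.948 + 1/171.33 + 1/77 = 0.35804; k_eq = 2.793 N/mm
δ = F/k_eq = 59.2/2.793 = 21.196 mm

21.2 mm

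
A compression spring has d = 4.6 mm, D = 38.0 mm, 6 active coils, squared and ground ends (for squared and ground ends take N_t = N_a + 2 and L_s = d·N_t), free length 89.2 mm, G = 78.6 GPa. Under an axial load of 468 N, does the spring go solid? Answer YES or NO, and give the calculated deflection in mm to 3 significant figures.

k = Gd⁴/(8D³N_a) = (78.6×10³)(4.6⁴)/(8·38.0³·6) = 13.362 N/mm
N_t = 8; L_s = 4.6·8 = 36.8 mm; δ_solid = L₀ − L_s = 89.2 − 36.8 = 52.4 mm
δ = F/k = 468/13.362 = 35.025 mm
δ < δ_solid → spring does not go solid

NO, δ = 35.0 mm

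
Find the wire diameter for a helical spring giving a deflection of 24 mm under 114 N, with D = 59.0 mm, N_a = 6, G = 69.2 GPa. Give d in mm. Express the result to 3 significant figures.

Required rate k = F/δ = 114/24 = 4.75 N/mm
d = (8D³N_a·k / G)^(1/4) = (8·59.0³·6·4.75 / (69.2×10³))^0.25
  = (676.68)^0.25 = 5.1003 mm

5.10 mm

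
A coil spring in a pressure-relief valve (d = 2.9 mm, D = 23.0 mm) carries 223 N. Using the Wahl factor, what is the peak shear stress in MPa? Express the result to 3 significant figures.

Spring index C = D/d = 23.0/2.9 = 7.9310
K_W = (4C−1)/(4C−4) + 0.615/C = 30.724/27.724 + 0.0775 = 1.1858
τ₀ = 8FD/(πd³) = 8·223·23.0/(π·2.9³) = 41032/76.62 = 535.52 MPa
τ_max = K·τ₀ = 1.1858 × 535.52 = 635 MPa

635 MPa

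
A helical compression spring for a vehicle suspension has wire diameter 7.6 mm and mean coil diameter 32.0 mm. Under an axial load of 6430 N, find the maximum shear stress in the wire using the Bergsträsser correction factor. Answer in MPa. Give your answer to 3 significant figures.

1620 MPa

Spring index C = D/d = 32.0/7.6 = 4.2105
K_B = (4C+2)/(4C−3) = 18.842/13.842 = 1.3612
τ₀ = 8FD/(πd³) = 8·6430·32.0/(π·7.6³) = 1.64608e+06/1379.1 = 1193.6 MPa
τ_max = K·τ₀ = 1.3612 × 1193.6 = 1624.8 MPa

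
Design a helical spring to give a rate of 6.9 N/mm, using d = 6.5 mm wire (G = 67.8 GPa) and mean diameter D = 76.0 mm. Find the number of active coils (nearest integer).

5

N_a = Gd⁴/(8D³k) = (67.8×10³ × 6.5⁴)/(8 × 76.0³ × 6.9)
    = 1.21027e+08 / 2.42315e+07 = 4.995 → 5 coils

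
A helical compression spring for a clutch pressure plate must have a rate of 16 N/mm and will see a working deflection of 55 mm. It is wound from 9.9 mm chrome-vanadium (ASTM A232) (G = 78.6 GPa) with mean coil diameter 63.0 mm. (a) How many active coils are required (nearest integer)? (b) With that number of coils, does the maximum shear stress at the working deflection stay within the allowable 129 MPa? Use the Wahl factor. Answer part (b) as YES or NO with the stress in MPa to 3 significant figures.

(a) 24 coils; (b) NO, τ_max = 177 MPa

N_a = Gd⁴/(8D³k) = (78.6×10³)(9.9⁴)/(8·63.0³·16) = 23.59 → N_a = 24
Actual rate k = Gd⁴/(8D³·24) = 15.727 N/mm
Working load F = kδ = 15.727·55 = 864.97 N
C = 63.0/9.9 = 6.3636; K_W = (4C−1)/(4C−4)+0.615/C = 1.2365
τ_max = K_W·8FD/(πd³) = 1.2365·143.01 = 176.83 MPa
τ_max > 129 MPa → exceeds allowable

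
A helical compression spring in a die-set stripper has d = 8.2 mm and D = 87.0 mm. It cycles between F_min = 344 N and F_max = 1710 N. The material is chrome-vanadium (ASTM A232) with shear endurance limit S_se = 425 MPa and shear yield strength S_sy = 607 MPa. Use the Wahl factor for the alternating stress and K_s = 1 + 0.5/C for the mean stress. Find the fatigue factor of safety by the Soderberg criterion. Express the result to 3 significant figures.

0.692

C = D/d = 87.0/8.2 = 10.6098; K_W = (4C−1)/(4C−4)+0.615/C = 1.1360; K_s = 1+0.5/C = 1.0471
F_a = (F_max−F_min)/2 = 683 N; F_m = (F_max+F_min)/2 = 1027 N
τ_a = K_W·8F_aD/(πd³) = 1.1360 × 274.43 = 311.76 MPa
τ_m = K_s·8F_mD/(πd³) = 1.0471 × 412.66 = 432.1 MPa
Soderberg: 1/n_f = τ_a/S_se + τ_m/S_sy = 311.76/425 + 432.1/607 = 0.73355 + 0.71187 = 1.4454
n_f = 1/1.4454 = 0.6918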